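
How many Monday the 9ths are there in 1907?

Check the 9th of each month of 1907: Jan 9: Wed, Feb 9: Sat, Mar 9: Sat, Apr 9: Tue, May 9: Thu, Jun 9: Sun, Jul 9: Tue, Aug 9: Fri, Sep 9: Mon, Oct 9: Wed, Nov 9: Sat, Dec 9: Mon.
Monday occurs in September, December — 2 months.

2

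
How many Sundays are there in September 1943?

September 1943 has 30 days and begins on Wednesday.
The first Sunday is September 5.
Sundays fall on 5, 12, 19, 26 — that's 4.

4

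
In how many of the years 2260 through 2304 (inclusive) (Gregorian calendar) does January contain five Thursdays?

20

January has 31 days; it has five Thursdays when Thursday falls among the first (month-length − 28) days — i.e. when January 1 is one of Thursday/Wednesday/Tuesday.
January 1 by year: 2260:Sun 2261:Tue✓ 2262:Wed✓ 2263:Thu✓ 2264:Fri 2265:Sun 2266:Mon 2267:Tue✓ 2268:Wed✓ 2269:Fri 2270:Sat 2271:Sun 2272:Mon 2273:Wed✓ 2274:Thu✓ …(15 more)… 2290:Wed✓ 2291:Thu✓ 2292:Fri 2293:Sun 2294:Mon 2295:Tue✓ 2296:Wed✓ 2297:Fri 2298:Sat 2299:Sun 2300:Mon 2301:Tue✓ 2302:Wed✓ 2303:Thu✓ 2304:Fri
Years with five Thursdays: 2261, 2262, 2263, 2267, 2268, 2273, 2274, 2278, 2279, 2280, 2284, 2285, 2289, 2290, 2291, 2295, 2296, 2301, 2302, 2303 → 20.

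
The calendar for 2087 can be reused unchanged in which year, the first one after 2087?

2098

Two years share a calendar iff Jan 1 falls on the same weekday and both are leap or both are common. 2087: Jan 1 is Wednesday, common year.
2088: Jan 1 Thursday, leap
2089: Jan 1 Saturday, common
2090: Jan 1 Sunday, common
2091: Jan 1 Monday, common
2092: Jan 1 Tuesday, leap
2093: Jan 1 Thursday, common
2094: Jan 1 Friday, common
2095: Jan 1 Saturday, common
2096: Jan 1 Sunday, leap
2097: Jan 1 Tuesday, common
2098: Jan 1 Wednesday, common
2098 matches on both conditions.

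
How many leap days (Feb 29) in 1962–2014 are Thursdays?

2

Leap years in 1962–2014: 13 of them.
Feb 29 weekday advances by 5 (mod 7) from one leap year to the next four years later (or differs when a century non-leap intervenes).
Leap-day weekdays: 1964:Sat 1968:Thu✓ 1972:Tue 1976:Sun 1980:Fri 1984:Wed 1988:Mon 1992:Sat 1996:Thu✓ 2000:Tue 2004:Sun 2008:Fri 2012:Wed
Thursday: 1968, 1996 → 2.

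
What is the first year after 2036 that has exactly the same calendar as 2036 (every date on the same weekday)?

2064

Two years share a calendar iff Jan 1 falls on the same weekday and both are leap or both are common. 2036: Jan 1 is Tuesday, leap year.
2037: Jan 1 Thursday, common
2038: Jan 1 Friday, common
2039: Jan 1 Saturday, common
2040: Jan 1 Sunday, leap
2041: Jan 1 Tuesday, common
2042: Jan 1 Wednesday, common
2043: Jan 1 Thursday, common
2044: Jan 1 Friday, leap
2045: Jan 1 Sunday, common
2046: Jan 1 Monday, common
2047: Jan 1 Tuesday, common
2048: Jan 1 Wednesday, leap
2049: Jan 1 Friday, common
2050: Jan 1 Saturday, common
2051: Jan 1 Sunday, common
2052: Jan 1 Monday, leap
2053: Jan 1 Wednesday, common
2054: Jan 1 Thursday, common
2055: Jan 1 Friday, common
2056: Jan 1 Saturday, leap
2057: Jan 1 Monday, common
2058: Jan 1 Tuesday, common
2059: Jan 1 Wednesday, common
2060: Jan 1 Thursday, leap
2061: Jan 1 Saturday, common
2062: Jan 1 Sunday, common
2063: Jan 1 Monday, common
2064: Jan 1 Tuesday, leap
2064 matches on both conditions.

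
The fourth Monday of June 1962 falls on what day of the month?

June 1, 1962 is a Friday, so the first Monday is the 4th.
The fourth Monday is 4 + 21 = 25.

25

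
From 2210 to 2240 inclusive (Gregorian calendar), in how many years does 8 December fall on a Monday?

4

Track 8 December's weekday year by year (advancing +1, or +2 across a Feb 29):
  2210: Sat  2211: Sun (+1)  2212: Tue (+2)  2213: Wed (+1)  2214: Thu (+1)
  2215: Fri (+1)  2216: Sun (+2)  2217: Mon (+1) ✓  2218: Tue (+1)  2219: Wed (+1)
  2220: Fri (+2)  2221: Sat (+1)  2222: Sun (+1)  2223: Mon (+1) ✓  … (3 more years) …
  2227: Sat (+1)  2228: Mon (+2) ✓  2229: Tue (+1)  2230: Wed (+1)  2231: Thu (+1)
  2232: Sat (+2)  2233: Sun (+1)  2234: Mon (+1) ✓  2235: Tue (+1)  2236: Thu (+2)
  2237: Fri (+1)  2238: Sat (+1)  2239: Sun (+1)  2240: Tue (+2)
Monday years: 2217, 2223, 2228, 2234 — 4 in total.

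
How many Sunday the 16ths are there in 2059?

3

Check the 16th of each month of 2059: Jan 16: Thu, Feb 16: Sun, Mar 16: Sun, Apr 16: Wed, May 16: Fri, Jun 16: Mon, Jul 16: Wed, Aug 16: Sat, Sep 16: Tue, Oct 16: Thu, Nov 16: Sun, Dec 16: Tue.
Sunday occurs in February, March, November — 3 months.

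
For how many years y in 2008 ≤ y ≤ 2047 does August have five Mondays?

17

August has 31 days; it has five Mondays when Monday falls among the first (month-length − 28) days — i.e. when August 1 is one of Monday/Sunday/Saturday.
August 1 by year: 2008:Fri 2009:Sat✓ 2010:Sun✓ 2011:Mon✓ 2012:Wed 2013:Thu 2014:Fri 2015:Sat✓ 2016:Mon✓ 2017:Tue 2018:Wed 2019:Thu 2020:Sat✓ 2021:Sun✓ 2022:Mon✓ …(10 more)… 2033:Mon✓ 2034:Tue 2035:Wed 2036:Fri 2037:Sat✓ 2038:Sun✓ 2039:Mon✓ 2040:Wed 2041:Thu 2042:Fri 2043:Sat✓ 2044:Mon✓ 2045:Tue 2046:Wed 2047:Thu
Years with five Mondays: 2009, 2010, 2011, 2015, 2016, 2020, 2021, 2022, 2026, 2027, 2032, 2033, 2037, 2038, 2039, 2043, 2044 → 17.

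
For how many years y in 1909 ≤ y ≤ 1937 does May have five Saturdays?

May has 31 days; it has five Saturdays when Saturday falls among the first (month-length − 28) days — i.e. when May 1 is one of Saturday/Friday/Thursday.
May 1 by year: 1909:Sat✓ 1910:Sun 1911:Mon 1912:Wed 1913:Thu✓ 1914:Fri✓ 1915:Sat✓ 1916:Mon 1917:Tue 1918:Wed 1919:Thu✓ 1920:Sat✓ 1921:Sun 1922:Mon 1923:Tue 1924:Thu✓ 1925:Fri✓ 1926:Sat✓ 1927:Sun 1928:Tue 1929:Wed 1930:Thu✓ 1931:Fri✓ 1932:Sun 1933:Mon 1934:Tue 1935:Wed 1936:Fri✓ 1937:Sat✓
Years with five Saturdays: 1909, 1913, 1914, 1915, 1919, 1920, 1924, 1925, 1926, 1930, 1931, 1936, 1937 → 13.

13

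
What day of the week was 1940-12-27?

Friday

January 1, 1940 is a Monday.
December 27 is day 362 of the year, i.e. 361 days after Jan 1.
361 mod 7 = 4, so advance 4 weekdays from Monday: Friday.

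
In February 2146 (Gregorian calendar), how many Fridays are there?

February 2146 has 28 days and begins on Tuesday.
The first Friday is February 4.
Fridays fall on 4, 11, 18, 25 — that's 4.

4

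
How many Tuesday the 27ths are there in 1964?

1

Check the 27th of each month of 1964: Jan 27: Mon, Feb 27: Thu, Mar 27: Fri, Apr 27: Mon, May 27: Wed, Jun 27: Sat, Jul 27: Mon, Aug 27: Thu, Sep 27: Sun, Oct 27: Tue, Nov 27: Fri, Dec 27: Sun.
Tuesday occurs in October — 1 month.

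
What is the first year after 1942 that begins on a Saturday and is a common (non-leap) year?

Jan 1 advances by 2 weekdays after a leap year and by 1 after a common year.
1942: Jan 1 is Thursday.
1943: Friday
1944: Saturday (leap)
1945: Monday
1946: Tuesday
1947: Wednesday
1948: Thursday (leap)
1949: Saturday
1949 begins on a Saturday and is a common year.

1949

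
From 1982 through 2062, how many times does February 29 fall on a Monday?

3

Leap years in 1982–2062: 20 of them.
Feb 29 weekday advances by 5 (mod 7) from one leap year to the next four years later (or differs when a century non-leap intervenes).
Leap-day weekdays: 1984:Wed 1988:Mon✓ 1992:Sat 1996:Thu 2000:Tue 2004:Sun 2008:Fri 2012:Wed 2016:Mon✓ 2020:Sat 2024:Thu 2028:Tue 2032:Sun 2036:Fri 2040:Wed 2044:Mon✓ 2048:Sat 2052:Thu 2056:Tue 2060:Sun
Monday: 1988, 2016, 2044 → 3.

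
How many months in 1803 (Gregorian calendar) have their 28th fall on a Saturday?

Check the 28th of each month of 1803: Jan 28: Fri, Feb 28: Mon, Mar 28: Mon, Apr 28: Thu, May 28: Sat, Jun 28: Tue, Jul 28: Thu, Aug 28: Sun, Sep 28: Wed, Oct 28: Fri, Nov 28: Mon, Dec 28: Wed.
Saturday occurs in May — 1 month.

1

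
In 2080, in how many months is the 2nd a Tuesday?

3

Check the 2nd of each month of 2080: Jan 2: Tue, Feb 2: Fri, Mar 2: Sat, Apr 2: Tue, May 2: Thu, Jun 2: Sun, Jul 2: Tue, Aug 2: Fri, Sep 2: Mon, Oct 2: Wed, Nov 2: Sat, Dec 2: Mon.
Tuesday occurs in January, April, July — 3 months.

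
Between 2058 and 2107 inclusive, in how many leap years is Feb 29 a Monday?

Leap years in 2058–2107: 11 of them.
Feb 29 weekday advances by 5 (mod 7) from one leap year to the next four years later (or differs when a century non-leap intervenes).
Leap-day weekdays: 2060:Sun 2064:Fri 2068:Wed 2072:Mon✓ 2076:Sat 2080:Thu 2084:Tue 2088:Sun 2092:Fri 2096:Wed 2104:Fri
Monday: 2072 → 1.

1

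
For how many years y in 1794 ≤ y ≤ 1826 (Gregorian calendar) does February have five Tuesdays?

February has 28 days (29 in leap years); it has five Tuesdays when Tuesday falls among the first (month-length − 28) days — i.e. when February 1 is Tuesday in a leap year (never in a common year).
February 1 by year: 1794:Sat 1795:Sun 1796:Mon 1797:Wed 1798:Thu 1799:Fri 1800:Sat 1801:Sun 1802:Mon 1803:Tue 1804:Wed 1805:Fri 1806:Sat 1807:Sun 1808:Mon …(3 more)… 1812:Sat 1813:Mon 1814:Tue 1815:Wed 1816:Thu 1817:Sat 1818:Sun 1819:Mon 1820:Tue✓ 1821:Thu 1822:Fri 1823:Sat 1824:Sun 1825:Tue 1826:Wed
Years with five Tuesdays: 1820 → 1.

1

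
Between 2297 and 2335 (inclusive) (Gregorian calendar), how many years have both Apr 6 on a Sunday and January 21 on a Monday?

Check each year's weekday for Apr 6 and January 21:
  2297: Tue/Thu  2298: Wed/Fri  2299: Thu/Sat  2300: Fri/Sun  2301: Sat/Mon  2302: Sun/Tue  2303: Mon/Wed  2304: Wed/Thu  2305: Thu/Sat  2306: Fri/Sun  2307: Sat/Mon  2308: Mon/Tue  2309: Tue/Thu  2310: Wed/Fri  …(11 more)…  2322: Thu/Sat  2323: Fri/Sun  2324: Sun/Mon ✓  2325: Mon/Wed  2326: Tue/Thu  2327: Wed/Fri  2328: Fri/Sat  2329: Sat/Mon  2330: Sun/Tue  2331: Mon/Wed  2332: Wed/Thu  2333: Thu/Sat  2334: Fri/Sun  2335: Sat/Mon
Both conditions hold in: 2324 — 1.

1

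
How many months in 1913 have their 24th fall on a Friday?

2

Check the 24th of each month of 1913: Jan 24: Fri, Feb 24: Mon, Mar 24: Mon, Apr 24: Thu, May 24: Sat, Jun 24: Tue, Jul 24: Thu, Aug 24: Sun, Sep 24: Wed, Oct 24: Fri, Nov 24: Mon, Dec 24: Wed.
Friday occurs in January, October — 2 months.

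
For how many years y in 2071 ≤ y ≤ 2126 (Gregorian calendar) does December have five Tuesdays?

24

December has 31 days; it has five Tuesdays when Tuesday falls among the first (month-length − 28) days — i.e. when December 1 is one of Tuesday/Monday/Sunday.
December 1 by year: 2071:Tue✓ 2072:Thu 2073:Fri 2074:Sat 2075:Sun✓ 2076:Tue✓ 2077:Wed 2078:Thu 2079:Fri 2080:Sun✓ 2081:Mon✓ 2082:Tue✓ 2083:Wed 2084:Fri 2085:Sat …(26 more)… 2112:Thu 2113:Fri 2114:Sat 2115:Sun✓ 2116:Tue✓ 2117:Wed 2118:Thu 2119:Fri 2120:Sun✓ 2121:Mon✓ 2122:Tue✓ 2123:Wed 2124:Fri 2125:Sat 2126:Sun✓
Years with five Tuesdays: 2071, 2075, 2076, 2080, 2081, 2082, 2086, 2087, 2092, 2093, 2097, 2098, 2099, 2104, 2105, 2109, 2110, 2111, 2115, 2116, 2120, 2121, 2122, 2126 → 24.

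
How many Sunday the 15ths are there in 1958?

1

Check the 15th of each month of 1958: Jan 15: Wed, Feb 15: Sat, Mar 15: Sat, Apr 15: Tue, May 15: Thu, Jun 15: Sun, Jul 15: Tue, Aug 15: Fri, Sep 15: Mon, Oct 15: Wed, Nov 15: Sat, Dec 15: Mon.
Sunday occurs in June — 1 month.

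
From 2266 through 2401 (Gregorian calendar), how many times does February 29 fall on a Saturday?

Leap years in 2266–2401: 33 of them.
Feb 29 weekday advances by 5 (mod 7) from one leap year to the next four years later (or differs when a century non-leap intervenes).
Leap-day weekdays: 2268:Sat✓ 2272:Thu 2276:Tue 2280:Sun 2284:Fri 2288:Wed 2292:Mon 2296:Sat✓ 2304:Mon 2308:Sat✓ 2312:Thu 2316:Tue 2320:Sun …(7 more)… 2352:Fri 2356:Wed 2360:Mon 2364:Sat✓ 2368:Thu 2372:Tue 2376:Sun 2380:Fri 2384:Wed 2388:Mon 2392:Sat✓ 2396:Thu 2400:Tue
Saturday: 2268, 2296, 2308, 2336, 2364, 2392 → 6.

6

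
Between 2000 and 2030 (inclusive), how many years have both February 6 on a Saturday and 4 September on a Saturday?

Check each year's weekday for February 6 and 4 September:
  2000: Sun/Mon  2001: Tue/Tue  2002: Wed/Wed  2003: Thu/Thu  2004: Fri/Sat  2005: Sun/Sun  2006: Mon/Mon  2007: Tue/Tue  2008: Wed/Thu  2009: Fri/Fri  2010: Sat/Sat ✓  2011: Sun/Sun  2012: Mon/Tue  2013: Wed/Wed  …(3 more)…  2017: Mon/Mon  2018: Tue/Tue  2019: Wed/Wed  2020: Thu/Fri  2021: Sat/Sat ✓  2022: Sun/Sun  2023: Mon/Mon  2024: Tue/Wed  2025: Thu/Thu  2026: Fri/Fri  2027: Sat/Sat ✓  2028: Sun/Mon  2029: Tue/Tue  2030: Wed/Wed
Both conditions hold in: 2010, 2021, 2027 — 3.

3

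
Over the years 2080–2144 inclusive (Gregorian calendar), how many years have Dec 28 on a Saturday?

9

Track Dec 28's weekday year by year (advancing +1, or +2 across a Feb 29):
  2080: Sat ✓  2081: Sun (+1)  2082: Mon (+1)  2083: Tue (+1)  2084: Thu (+2)
  2085: Fri (+1)  2086: Sat (+1) ✓  2087: Sun (+1)  2088: Tue (+2)  2089: Wed (+1)
  2090: Thu (+1)  2091: Fri (+1)  2092: Sun (+2)  2093: Mon (+1)  … (37 more years) …
  2131: Fri (+1)  2132: Sun (+2)  2133: Mon (+1)  2134: Tue (+1)  2135: Wed (+1)
  2136: Fri (+2)  2137: Sat (+1) ✓  2138: Sun (+1)  2139: Mon (+1)  2140: Wed (+2)
  2141: Thu (+1)  2142: Fri (+1)  2143: Sat (+1) ✓  2144: Mon (+2)
Saturday years: 2080, 2086, 2097, 2109, 2115, 2120, 2126, 2137, 2143 — 9 in total.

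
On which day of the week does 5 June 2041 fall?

Wednesday

January 1, 2041 is a Tuesday.
June 5 is day 156 of the year, i.e. 155 days after Jan 1.
155 mod 7 = 1, so advance 1 weekday from Tuesday: Wednesday.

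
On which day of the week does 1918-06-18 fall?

Tuesday

January 1, 1918 is a Tuesday.
June 18 is day 169 of the year, i.e. 168 days after Jan 1.
168 mod 7 = 0, so advance 0 weekdays from Tuesday: Tuesday.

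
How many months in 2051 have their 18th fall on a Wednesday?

Check the 18th of each month of 2051: Jan 18: Wed, Feb 18: Sat, Mar 18: Sat, Apr 18: Tue, May 18: Thu, Jun 18: Sun, Jul 18: Tue, Aug 18: Fri, Sep 18: Mon, Oct 18: Wed, Nov 18: Sat, Dec 18: Mon.
Wednesday occurs in January, October — 2 months.

2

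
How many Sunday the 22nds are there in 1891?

3

Check the 22nd of each month of 1891: Jan 22: Thu, Feb 22: Sun, Mar 22: Sun, Apr 22: Wed, May 22: Fri, Jun 22: Mon, Jul 22: Wed, Aug 22: Sat, Sep 22: Tue, Oct 22: Thu, Nov 22: Sun, Dec 22: Tue.
Sunday occurs in February, March, November — 3 months.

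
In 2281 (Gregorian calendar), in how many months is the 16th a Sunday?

Check the 16th of each month of 2281: Jan 16: Sun, Feb 16: Wed, Mar 16: Wed, Apr 16: Sat, May 16: Mon, Jun 16: Thu, Jul 16: Sat, Aug 16: Tue, Sep 16: Fri, Oct 16: Sun, Nov 16: Wed, Dec 16: Fri.
Sunday occurs in January, October — 2 months.

2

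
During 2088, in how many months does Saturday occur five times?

A month of length L has five Saturdays iff its first Saturday is on day ≤ L−28 (so day 1–3 in a 31-day month, 1–2 in a 30-day month, day 1 in a leap February).
Checking each month of 2088: Jan starts Thu (31d) ✓; Feb starts Sun (29d); Mar starts Mon (31d); Apr starts Thu (30d); May starts Sat (31d) ✓; Jun starts Tue (30d); Jul starts Thu (31d) ✓; Aug starts Sun (31d); Sep starts Wed (30d); Oct starts Fri (31d) ✓; Nov starts Mon (30d); Dec starts Wed (31d).
Five-Saturday months: January, May, July, October → 4.

4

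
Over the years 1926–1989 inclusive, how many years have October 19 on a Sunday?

9

Track October 19's weekday year by year (advancing +1, or +2 across a Feb 29):
  1926: Tue  1927: Wed (+1)  1928: Fri (+2)  1929: Sat (+1)  1930: Sun (+1) ✓
  1931: Mon (+1)  1932: Wed (+2)  1933: Thu (+1)  1934: Fri (+1)  1935: Sat (+1)
  1936: Mon (+2)  1937: Tue (+1)  1938: Wed (+1)  1939: Thu (+1)  … (36 more years) …
  1976: Tue (+2)  1977: Wed (+1)  1978: Thu (+1)  1979: Fri (+1)  1980: Sun (+2) ✓
  1981: Mon (+1)  1982: Tue (+1)  1983: Wed (+1)  1984: Fri (+2)  1985: Sat (+1)
  1986: Sun (+1) ✓  1987: Mon (+1)  1988: Wed (+2)  1989: Thu (+1)
Sunday years: 1930, 1941, 1947, 1952, 1958, 1969, 1975, 1980, 1986 — 9 in total.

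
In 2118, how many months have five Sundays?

A month of length L has five Sundays iff its first Sunday is on day ≤ L−28 (so day 1–3 in a 31-day month, 1–2 in a 30-day month, day 1 in a leap February).
Checking each month of 2118: Jan starts Sat (31d) ✓; Feb starts Tue (28d); Mar starts Tue (31d); Apr starts Fri (30d); May starts Sun (31d) ✓; Jun starts Wed (30d); Jul starts Fri (31d) ✓; Aug starts Mon (31d); Sep starts Thu (30d); Oct starts Sat (31d) ✓; Nov starts Tue (30d); Dec starts Thu (31d).
Five-Sunday months: January, May, July, October → 4.

4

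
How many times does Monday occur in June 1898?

4

June 1898 has 30 days and begins on Wednesday.
The first Monday is June 6.
Mondays fall on 6, 13, 20, 27 — that's 4.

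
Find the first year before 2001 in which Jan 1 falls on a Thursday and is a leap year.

1976

Jan 1 advances by 2 weekdays after a leap year and by 1 after a common year.
2001: Jan 1 is Monday.
2000: Saturday (leap)
1999: Friday
1998: Thursday
1997: Wednesday
1996: Monday (leap)
1995: Sunday
1994: Saturday
1993: Friday
1992: Wednesday (leap)
1991: Tuesday
1990: Monday
1989: Sunday
1988: Friday (leap)
1987: Thursday
1986: Wednesday
1985: Tuesday
1984: Sunday (leap)
1983: Saturday
1982: Friday
1981: Thursday
1980: Tuesday (leap)
1979: Monday
1978: Sunday
1977: Saturday
1976: Thursday (leap)
1976 begins on a Thursday and is a leap year.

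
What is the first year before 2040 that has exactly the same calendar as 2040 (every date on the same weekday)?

Two years share a calendar iff Jan 1 falls on the same weekday and both are leap or both are common. 2040: Jan 1 is Sunday, leap year.
2039: Jan 1 Saturday, common
2038: Jan 1 Friday, common
2037: Jan 1 Thursday, common
2036: Jan 1 Tuesday, leap
2035: Jan 1 Monday, common
2034: Jan 1 Sunday, common
2033: Jan 1 Saturday, common
2032: Jan 1 Thursday, leap
2031: Jan 1 Wednesday, common
2030: Jan 1 Tuesday, common
2029: Jan 1 Monday, common
2028: Jan 1 Saturday, leap
2027: Jan 1 Friday, common
2026: Jan 1 Thursday, common
2025: Jan 1 Wednesday, common
2024: Jan 1 Monday, leap
2023: Jan 1 Sunday, common
2022: Jan 1 Saturday, common
2021: Jan 1 Friday, common
2020: Jan 1 Wednesday, leap
2019: Jan 1 Tuesday, common
2018: Jan 1 Monday, common
2017: Jan 1 Sunday, common
2016: Jan 1 Friday, leap
2015: Jan 1 Thursday, common
2014: Jan 1 Wednesday, common
2013: Jan 1 Tuesday, common
2012: Jan 1 Sunday, leap
2012 matches on both conditions.

2012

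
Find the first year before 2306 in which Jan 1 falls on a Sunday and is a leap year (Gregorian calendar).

Jan 1 advances by 2 weekdays after a leap year and by 1 after a common year.
2306: Jan 1 is Monday.
2305: Sunday
2304: Friday (leap)
2303: Thursday
2302: Wednesday
2301: Tuesday
2300: Monday
2299: Sunday
2298: Saturday
2297: Friday
2296: Wednesday (leap)
2295: Tuesday
2294: Monday
2293: Sunday
2292: Friday (leap)
2291: Thursday
2290: Wednesday
2289: Tuesday
2288: Sunday (leap)
2288 begins on a Sunday and is a leap year.

2288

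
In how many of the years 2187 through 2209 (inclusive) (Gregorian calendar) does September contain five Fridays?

6

September has 30 days; it has five Fridays when Friday falls among the first (month-length − 28) days — i.e. when September 1 is one of Friday/Thursday.
September 1 by year: 2187:Sat 2188:Mon 2189:Tue 2190:Wed 2191:Thu✓ 2192:Sat 2193:Sun 2194:Mon 2195:Tue 2196:Thu✓ 2197:Fri✓ 2198:Sat 2199:Sun 2200:Mon 2201:Tue 2202:Wed 2203:Thu✓ 2204:Sat 2205:Sun 2206:Mon 2207:Tue 2208:Thu✓ 2209:Fri✓
Years with five Fridays: 2191, 2196, 2197, 2203, 2208, 2209 → 6.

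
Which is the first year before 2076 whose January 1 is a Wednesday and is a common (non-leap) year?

Jan 1 advances by 2 weekdays after a leap year and by 1 after a common year.
2076: Jan 1 is Wednesday (leap).
2075: Tuesday
2074: Monday
2073: Sunday
2072: Friday (leap)
2071: Thursday
2070: Wednesday
2070 begins on a Wednesday and is a common year.

2070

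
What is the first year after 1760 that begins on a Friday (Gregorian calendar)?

Jan 1 advances by 2 weekdays after a leap year and by 1 after a common year.
1760: Jan 1 is Tuesday (leap).
1761: Thursday
1762: Friday
1762 begins on a Friday

1762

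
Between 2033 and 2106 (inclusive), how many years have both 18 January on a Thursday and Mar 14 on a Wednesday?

Check each year's weekday for 18 January and Mar 14:
  2033: Tue/Mon  2034: Wed/Tue  2035: Thu/Wed ✓  2036: Fri/Fri  2037: Sun/Sat  2038: Mon/Sun  2039: Tue/Mon  2040: Wed/Wed  2041: Fri/Thu  2042: Sat/Fri  2043: Sun/Sat  2044: Mon/Mon  2045: Wed/Tue  2046: Thu/Wed ✓  …(46 more)…  2093: Sun/Sat  2094: Mon/Sun  2095: Tue/Mon  2096: Wed/Wed  2097: Fri/Thu  2098: Sat/Fri  2099: Sun/Sat  2100: Mon/Sun  2101: Tue/Mon  2102: Wed/Tue  2103: Thu/Wed ✓  2104: Fri/Fri  2105: Sun/Sat  2106: Mon/Sun
Both conditions hold in: 2035, 2046, 2057, 2063, 2074, 2085, 2091, 2103 — 8.

8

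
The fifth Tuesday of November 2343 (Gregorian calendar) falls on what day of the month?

November 1, 2343 is a Monday, so the first Tuesday is the 2nd.
The fifth Tuesday is 2 + 28 = 30.

30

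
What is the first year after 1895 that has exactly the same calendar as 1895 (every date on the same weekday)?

Two years share a calendar iff Jan 1 falls on the same weekday and both are leap or both are common. 1895: Jan 1 is Tuesday, common year.
1896: Jan 1 Wednesday, leap
1897: Jan 1 Friday, common
1898: Jan 1 Saturday, common
1899: Jan 1 Sunday, common
1900: Jan 1 Monday, common
1901: Jan 1 Tuesday, common
1901 matches on both conditions.

1901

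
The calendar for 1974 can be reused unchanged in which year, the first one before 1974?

1963

Two years share a calendar iff Jan 1 falls on the same weekday and both are leap or both are common. 1974: Jan 1 is Tuesday, common year.
1973: Jan 1 Monday, common
1972: Jan 1 Saturday, leap
1971: Jan 1 Friday, common
1970: Jan 1 Thursday, common
1969: Jan 1 Wednesday, common
1968: Jan 1 Monday, leap
1967: Jan 1 Sunday, common
1966: Jan 1 Saturday, common
1965: Jan 1 Friday, common
1964: Jan 1 Wednesday, leap
1963: Jan 1 Tuesday, common
1963 matches on both conditions.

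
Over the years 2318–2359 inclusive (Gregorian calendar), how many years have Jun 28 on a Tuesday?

Track Jun 28's weekday year by year (advancing +1, or +2 across a Feb 29):
  2318: Fri  2319: Sat (+1)  2320: Mon (+2)  2321: Tue (+1) ✓  2322: Wed (+1)
  2323: Thu (+1)  2324: Sat (+2)  2325: Sun (+1)  2326: Mon (+1)  2327: Tue (+1) ✓
  2328: Thu (+2)  2329: Fri (+1)  2330: Sat (+1)  2331: Sun (+1)  … (14 more years) …
  2346: Fri (+1)  2347: Sat (+1)  2348: Mon (+2)  2349: Tue (+1) ✓  2350: Wed (+1)
  2351: Thu (+1)  2352: Sat (+2)  2353: Sun (+1)  2354: Mon (+1)  2355: Tue (+1) ✓
  2356: Thu (+2)  2357: Fri (+1)  2358: Sat (+1)  2359: Sun (+1)
Tuesday years: 2321, 2327, 2332, 2338, 2349, 2355 — 6 in total.

6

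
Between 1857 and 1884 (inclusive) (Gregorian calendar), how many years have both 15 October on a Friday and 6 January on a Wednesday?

Check each year's weekday for 15 October and 6 January:
  1857: Thu/Tue  1858: Fri/Wed ✓  1859: Sat/Thu  1860: Mon/Fri  1861: Tue/Sun  1862: Wed/Mon  1863: Thu/Tue  1864: Sat/Wed  1865: Sun/Fri  1866: Mon/Sat  1867: Tue/Sun  1868: Thu/Mon  1869: Fri/Wed ✓  1870: Sat/Thu  1871: Sun/Fri  1872: Tue/Sat  1873: Wed/Mon  1874: Thu/Tue  1875: Fri/Wed ✓  1876: Sun/Thu  1877: Mon/Sat  1878: Tue/Sun  1879: Wed/Mon  1880: Fri/Tue  1881: Sat/Thu  1882: Sun/Fri  1883: Mon/Sat  1884: Wed/Sun
Both conditions hold in: 1858, 1869, 1875 — 3.

3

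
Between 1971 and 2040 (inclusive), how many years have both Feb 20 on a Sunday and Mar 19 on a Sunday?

3

Check each year's weekday for Feb 20 and Mar 19:
  1971: Sat/Fri  1972: Sun/Sun ✓  1973: Tue/Mon  1974: Wed/Tue  1975: Thu/Wed  1976: Fri/Fri  1977: Sun/Sat  1978: Mon/Sun  1979: Tue/Mon  1980: Wed/Wed  1981: Fri/Thu  1982: Sat/Fri  1983: Sun/Sat  1984: Mon/Mon  …(42 more)…  2027: Sat/Fri  2028: Sun/Sun ✓  2029: Tue/Mon  2030: Wed/Tue  2031: Thu/Wed  2032: Fri/Fri  2033: Sun/Sat  2034: Mon/Sun  2035: Tue/Mon  2036: Wed/Wed  2037: Fri/Thu  2038: Sat/Fri  2039: Sun/Sat  2040: Mon/Mon
Both conditions hold in: 1972, 2000, 2028 — 3.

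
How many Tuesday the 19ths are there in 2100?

Check the 19th of each month of 2100: Jan 19: Tue, Feb 19: Fri, Mar 19: Fri, Apr 19: Mon, May 19: Wed, Jun 19: Sat, Jul 19: Mon, Aug 19: Thu, Sep 19: Sun, Oct 19: Tue, Nov 19: Fri, Dec 19: Sun.
Tuesday occurs in January, October — 2 months.

2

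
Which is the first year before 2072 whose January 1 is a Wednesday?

2070

Jan 1 advances by 2 weekdays after a leap year and by 1 after a common year.
2072: Jan 1 is Friday (leap).
2071: Thursday
2070: Wednesday
2070 begins on a Wednesday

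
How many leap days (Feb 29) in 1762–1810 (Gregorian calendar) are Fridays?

Leap years in 1762–1810: 11 of them.
Feb 29 weekday advances by 5 (mod 7) from one leap year to the next four years later (or differs when a century non-leap intervenes).
Leap-day weekdays: 1764:Wed 1768:Mon 1772:Sat 1776:Thu 1780:Tue 1784:Sun 1788:Fri✓ 1792:Wed 1796:Mon 1804:Wed 1808:Mon
Friday: 1788 → 1.

1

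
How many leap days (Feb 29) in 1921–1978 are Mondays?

Leap years in 1921–1978: 14 of them.
Feb 29 weekday advances by 5 (mod 7) from one leap year to the next four years later (or differs when a century non-leap intervenes).
Leap-day weekdays: 1924:Fri 1928:Wed 1932:Mon✓ 1936:Sat 1940:Thu 1944:Tue 1948:Sun 1952:Fri 1956:Wed 1960:Mon✓ 1964:Sat 1968:Thu 1972:Tue 1976:Sun
Monday: 1932, 1960 → 2.

2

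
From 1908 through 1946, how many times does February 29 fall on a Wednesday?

1

Leap years in 1908–1946: 10 of them.
Feb 29 weekday advances by 5 (mod 7) from one leap year to the next four years later (or differs when a century non-leap intervenes).
Leap-day weekdays: 1908:Sat 1912:Thu 1916:Tue 1920:Sun 1924:Fri 1928:Wed✓ 1932:Mon 1936:Sat 1940:Thu 1944:Tue
Wednesday: 1928 → 1.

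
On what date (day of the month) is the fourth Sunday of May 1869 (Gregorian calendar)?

May 1, 1869 is a Saturday, so the first Sunday is the 2nd.
The fourth Sunday is 2 + 21 = 23.

23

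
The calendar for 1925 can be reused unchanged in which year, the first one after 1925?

1931

Two years share a calendar iff Jan 1 falls on the same weekday and both are leap or both are common. 1925: Jan 1 is Thursday, common year.
1926: Jan 1 Friday, common
1927: Jan 1 Saturday, common
1928: Jan 1 Sunday, leap
1929: Jan 1 Tuesday, common
1930: Jan 1 Wednesday, common
1931: Jan 1 Thursday, common
1931 matches on both conditions.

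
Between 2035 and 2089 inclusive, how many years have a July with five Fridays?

24

July has 31 days; it has five Fridays when Friday falls among the first (month-length − 28) days — i.e. when July 1 is one of Friday/Thursday/Wednesday.
July 1 by year: 2035:Sun 2036:Tue 2037:Wed✓ 2038:Thu✓ 2039:Fri✓ 2040:Sun 2041:Mon 2042:Tue 2043:Wed✓ 2044:Fri✓ 2045:Sat 2046:Sun 2047:Mon 2048:Wed✓ 2049:Thu✓ …(25 more)… 2075:Mon 2076:Wed✓ 2077:Thu✓ 2078:Fri✓ 2079:Sat 2080:Mon 2081:Tue 2082:Wed✓ 2083:Thu✓ 2084:Sat 2085:Sun 2086:Mon 2087:Tue 2088:Thu✓ 2089:Fri✓
Years with five Fridays: 2037, 2038, 2039, 2043, 2044, 2048, 2049, 2050, 2054, 2055, 2060, 2061, 2065, 2066, 2067, 2071, 2072, 2076, 2077, 2078, 2082, 2083, 2088, 2089 → 24.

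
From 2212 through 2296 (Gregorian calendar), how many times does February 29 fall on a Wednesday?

3

Leap years in 2212–2296: 22 of them.
Feb 29 weekday advances by 5 (mod 7) from one leap year to the next four years later (or differs when a century non-leap intervenes).
Leap-day weekdays: 2212:Sat 2216:Thu 2220:Tue 2224:Sun 2228:Fri 2232:Wed✓ 2236:Mon 2240:Sat 2244:Thu 2248:Tue 2252:Sun 2256:Fri 2260:Wed✓ 2264:Mon 2268:Sat 2272:Thu 2276:Tue 2280:Sun 2284:Fri 2288:Wed✓ 2292:Mon 2296:Sat
Wednesday: 2232, 2260, 2288 → 3.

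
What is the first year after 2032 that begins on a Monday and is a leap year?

2052

Jan 1 advances by 2 weekdays after a leap year and by 1 after a common year.
2032: Jan 1 is Thursday (leap).
2033: Saturday
2034: Sunday
2035: Monday
2036: Tuesday (leap)
2037: Thursday
2038: Friday
2039: Saturday
2040: Sunday (leap)
2041: Tuesday
2042: Wednesday
2043: Thursday
2044: Friday (leap)
2045: Sunday
2046: Monday
2047: Tuesday
2048: Wednesday (leap)
2049: Friday
2050: Saturday
2051: Sunday
2052: Monday (leap)
2052 begins on a Monday and is a leap year.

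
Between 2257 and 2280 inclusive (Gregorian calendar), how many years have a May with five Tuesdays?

9

May has 31 days; it has five Tuesdays when Tuesday falls among the first (month-length − 28) days — i.e. when May 1 is one of Tuesday/Monday/Sunday.
May 1 by year: 2257:Fri 2258:Sat 2259:Sun✓ 2260:Tue✓ 2261:Wed 2262:Thu 2263:Fri 2264:Sun✓ 2265:Mon✓ 2266:Tue✓ 2267:Wed 2268:Fri 2269:Sat 2270:Sun✓ 2271:Mon✓ 2272:Wed 2273:Thu 2274:Fri 2275:Sat 2276:Mon✓ 2277:Tue✓ 2278:Wed 2279:Thu 2280:Sat
Years with five Tuesdays: 2259, 2260, 2264, 2265, 2266, 2270, 2271, 2276, 2277 → 9.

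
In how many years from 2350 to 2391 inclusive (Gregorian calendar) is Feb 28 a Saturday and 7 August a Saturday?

Check each year's weekday for Feb 28 and 7 August:
  2350: Tue/Mon  2351: Wed/Tue  2352: Thu/Thu  2353: Sat/Fri  2354: Sun/Sat  2355: Mon/Sun  2356: Tue/Tue  2357: Thu/Wed  2358: Fri/Thu  2359: Sat/Fri  2360: Sun/Sun  2361: Tue/Mon  2362: Wed/Tue  2363: Thu/Wed  …(14 more)…  2378: Tue/Mon  2379: Wed/Tue  2380: Thu/Thu  2381: Sat/Fri  2382: Sun/Sat  2383: Mon/Sun  2384: Tue/Tue  2385: Thu/Wed  2386: Fri/Thu  2387: Sat/Fri  2388: Sun/Sun  2389: Tue/Mon  2390: Wed/Tue  2391: Thu/Wed
Both conditions hold in: 2376 — 1.

1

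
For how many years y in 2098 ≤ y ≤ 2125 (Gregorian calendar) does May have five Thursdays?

11

May has 31 days; it has five Thursdays when Thursday falls among the first (month-length − 28) days — i.e. when May 1 is one of Thursday/Wednesday/Tuesday.
May 1 by year: 2098:Thu✓ 2099:Fri 2100:Sat 2101:Sun 2102:Mon 2103:Tue✓ 2104:Thu✓ 2105:Fri 2106:Sat 2107:Sun 2108:Tue✓ 2109:Wed✓ 2110:Thu✓ 2111:Fri 2112:Sun 2113:Mon 2114:Tue✓ 2115:Wed✓ 2116:Fri 2117:Sat 2118:Sun 2119:Mon 2120:Wed✓ 2121:Thu✓ 2122:Fri 2123:Sat 2124:Mon 2125:Tue✓
Years with five Thursdays: 2098, 2103, 2104, 2108, 2109, 2110, 2114, 2115, 2120, 2121, 2125 → 11.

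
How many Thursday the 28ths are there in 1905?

2

Check the 28th of each month of 1905: Jan 28: Sat, Feb 28: Tue, Mar 28: Tue, Apr 28: Fri, May 28: Sun, Jun 28: Wed, Jul 28: Fri, Aug 28: Mon, Sep 28: Thu, Oct 28: Sat, Nov 28: Tue, Dec 28: Thu.
Thursday occurs in September, December — 2 months.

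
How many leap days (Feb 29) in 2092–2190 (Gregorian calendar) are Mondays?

Leap years in 2092–2190: 24 of them.
Feb 29 weekday advances by 5 (mod 7) from one leap year to the next four years later (or differs when a century non-leap intervenes).
Leap-day weekdays: 2092:Fri 2096:Wed 2104:Fri 2108:Wed 2112:Mon✓ 2116:Sat 2120:Thu 2124:Tue 2128:Sun 2132:Fri 2136:Wed 2140:Mon✓ 2144:Sat 2148:Thu 2152:Tue 2156:Sun 2160:Fri 2164:Wed 2168:Mon✓ 2172:Sat 2176:Thu 2180:Tue 2184:Sun 2188:Fri
Monday: 2112, 2140, 2168 → 3.

3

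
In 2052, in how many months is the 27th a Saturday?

3

Check the 27th of each month of 2052: Jan 27: Sat, Feb 27: Tue, Mar 27: Wed, Apr 27: Sat, May 27: Mon, Jun 27: Thu, Jul 27: Sat, Aug 27: Tue, Sep 27: Fri, Oct 27: Sun, Nov 27: Wed, Dec 27: Fri.
Saturday occurs in January, April, July — 3 months.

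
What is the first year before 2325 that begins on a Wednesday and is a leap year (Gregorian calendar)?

2308

Jan 1 advances by 2 weekdays after a leap year and by 1 after a common year.
2325: Jan 1 is Thursday.
2324: Tuesday (leap)
2323: Monday
2322: Sunday
2321: Saturday
2320: Thursday (leap)
2319: Wednesday
2318: Tuesday
2317: Monday
2316: Saturday (leap)
2315: Friday
2314: Thursday
2313: Wednesday
2312: Monday (leap)
2311: Sunday
2310: Saturday
2309: Friday
2308: Wednesday (leap)
2308 begins on a Wednesday and is a leap year.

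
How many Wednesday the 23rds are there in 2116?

2

Check the 23rd of each month of 2116: Jan 23: Thu, Feb 23: Sun, Mar 23: Mon, Apr 23: Thu, May 23: Sat, Jun 23: Tue, Jul 23: Thu, Aug 23: Sun, Sep 23: Wed, Oct 23: Fri, Nov 23: Mon, Dec 23: Wed.
Wednesday occurs in September, December — 2 months.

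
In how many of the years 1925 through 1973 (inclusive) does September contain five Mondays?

13

September has 30 days; it has five Mondays when Monday falls among the first (month-length − 28) days — i.e. when September 1 is one of Monday/Sunday.
September 1 by year: 1925:Tue 1926:Wed 1927:Thu 1928:Sat 1929:Sun✓ 1930:Mon✓ 1931:Tue 1932:Thu 1933:Fri 1934:Sat 1935:Sun✓ 1936:Tue 1937:Wed 1938:Thu 1939:Fri …(19 more)… 1959:Tue 1960:Thu 1961:Fri 1962:Sat 1963:Sun✓ 1964:Tue 1965:Wed 1966:Thu 1967:Fri 1968:Sun✓ 1969:Mon✓ 1970:Tue 1971:Wed 1972:Fri 1973:Sat
Years with five Mondays: 1929, 1930, 1935, 1940, 1941, 1946, 1947, 1952, 1957, 1958, 1963, 1968, 1969 → 13.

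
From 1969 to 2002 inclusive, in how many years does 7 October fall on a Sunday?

5

Track 7 October's weekday year by year (advancing +1, or +2 across a Feb 29):
  1969: Tue  1970: Wed (+1)  1971: Thu (+1)  1972: Sat (+2)  1973: Sun (+1) ✓
  1974: Mon (+1)  1975: Tue (+1)  1976: Thu (+2)  1977: Fri (+1)  1978: Sat (+1)
  1979: Sun (+1) ✓  1980: Tue (+2)  1981: Wed (+1)  1982: Thu (+1)  … (6 more years) …
  1989: Sat (+1)  1990: Sun (+1) ✓  1991: Mon (+1)  1992: Wed (+2)  1993: Thu (+1)
  1994: Fri (+1)  1995: Sat (+1)  1996: Mon (+2)  1997: Tue (+1)  1998: Wed (+1)
  1999: Thu (+1)  2000: Sat (+2)  2001: Sun (+1) ✓  2002: Mon (+1)
Sunday years: 1973, 1979, 1984, 1990, 2001 — 5 in total.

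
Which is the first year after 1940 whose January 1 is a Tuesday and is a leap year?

1952

Jan 1 advances by 2 weekdays after a leap year and by 1 after a common year.
1940: Jan 1 is Monday (leap).
1941: Wednesday
1942: Thursday
1943: Friday
1944: Saturday (leap)
1945: Monday
1946: Tuesday
1947: Wednesday
1948: Thursday (leap)
1949: Saturday
1950: Sunday
1951: Monday
1952: Tuesday (leap)
1952 begins on a Tuesday and is a leap year.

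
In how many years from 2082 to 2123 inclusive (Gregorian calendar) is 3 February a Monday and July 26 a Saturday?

Check each year's weekday for 3 February and July 26:
  2082: Tue/Sun  2083: Wed/Mon  2084: Thu/Wed  2085: Sat/Thu  2086: Sun/Fri  2087: Mon/Sat ✓  2088: Tue/Mon  2089: Thu/Tue  2090: Fri/Wed  2091: Sat/Thu  2092: Sun/Sat  2093: Tue/Sun  2094: Wed/Mon  2095: Thu/Tue  …(14 more)…  2110: Mon/Sat ✓  2111: Tue/Sun  2112: Wed/Tue  2113: Fri/Wed  2114: Sat/Thu  2115: Sun/Fri  2116: Mon/Sun  2117: Wed/Mon  2118: Thu/Tue  2119: Fri/Wed  2120: Sat/Fri  2121: Mon/Sat ✓  2122: Tue/Sun  2123: Wed/Mon
Both conditions hold in: 2087, 2098, 2110, 2121 — 4.

4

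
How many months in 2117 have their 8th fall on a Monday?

3

Check the 8th of each month of 2117: Jan 8: Fri, Feb 8: Mon, Mar 8: Mon, Apr 8: Thu, May 8: Sat, Jun 8: Tue, Jul 8: Thu, Aug 8: Sun, Sep 8: Wed, Oct 8: Fri, Nov 8: Mon, Dec 8: Wed.
Monday occurs in February, March, November — 3 months.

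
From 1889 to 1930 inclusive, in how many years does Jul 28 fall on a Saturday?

Track Jul 28's weekday year by year (advancing +1, or +2 across a Feb 29):
  1889: Sun  1890: Mon (+1)  1891: Tue (+1)  1892: Thu (+2)  1893: Fri (+1)
  1894: Sat (+1) ✓  1895: Sun (+1)  1896: Tue (+2)  1897: Wed (+1)  1898: Thu (+1)
  1899: Fri (+1)  1900: Sat (+1) ✓  1901: Sun (+1)  1902: Mon (+1)  … (14 more years) …
  1917: Sat (+1) ✓  1918: Sun (+1)  1919: Mon (+1)  1920: Wed (+2)  1921: Thu (+1)
  1922: Fri (+1)  1923: Sat (+1) ✓  1924: Mon (+2)  1925: Tue (+1)  1926: Wed (+1)
  1927: Thu (+1)  1928: Sat (+2) ✓  1929: Sun (+1)  1930: Mon (+1)
Saturday years: 1894, 1900, 1906, 1917, 1923, 1928 — 6 in total.

6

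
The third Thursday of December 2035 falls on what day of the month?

December 1, 2035 is a Saturday, so the first Thursday is the 6th.
The third Thursday is 6 + 14 = 20.

20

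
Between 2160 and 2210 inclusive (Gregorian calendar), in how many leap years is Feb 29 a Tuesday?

Leap years in 2160–2210: 12 of them.
Feb 29 weekday advances by 5 (mod 7) from one leap year to the next four years later (or differs when a century non-leap intervenes).
Leap-day weekdays: 2160:Fri 2164:Wed 2168:Mon 2172:Sat 2176:Thu 2180:Tue✓ 2184:Sun 2188:Fri 2192:Wed 2196:Mon 2204:Wed 2208:Mon
Tuesday: 2180 → 1.

1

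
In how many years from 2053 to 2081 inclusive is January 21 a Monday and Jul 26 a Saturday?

1

Check each year's weekday for January 21 and Jul 26:
  2053: Tue/Sat  2054: Wed/Sun  2055: Thu/Mon  2056: Fri/Wed  2057: Sun/Thu  2058: Mon/Fri  2059: Tue/Sat  2060: Wed/Mon  2061: Fri/Tue  2062: Sat/Wed  2063: Sun/Thu  2064: Mon/Sat ✓  2065: Wed/Sun  2066: Thu/Mon  2067: Fri/Tue  2068: Sat/Thu  2069: Mon/Fri  2070: Tue/Sat  2071: Wed/Sun  2072: Thu/Tue  2073: Sat/Wed  2074: Sun/Thu  2075: Mon/Fri  2076: Tue/Sun  2077: Thu/Mon  2078: Fri/Tue  2079: Sat/Wed  2080: Sun/Fri  2081: Tue/Sat
Both conditions hold in: 2064 — 1.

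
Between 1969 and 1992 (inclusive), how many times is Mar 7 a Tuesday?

3

Track Mar 7's weekday year by year (advancing +1, or +2 across a Feb 29):
  1969: Fri  1970: Sat (+1)  1971: Sun (+1)  1972: Tue (+2) ✓  1973: Wed (+1)
  1974: Thu (+1)  1975: Fri (+1)  1976: Sun (+2)  1977: Mon (+1)  1978: Tue (+1) ✓
  1979: Wed (+1)  1980: Fri (+2)  1981: Sat (+1)  1982: Sun (+1)  1983: Mon (+1)
  1984: Wed (+2)  1985: Thu (+1)  1986: Fri (+1)  1987: Sat (+1)  1988: Mon (+2)
  1989: Tue (+1) ✓  1990: Wed (+1)  1991: Thu (+1)  1992: Sat (+2)
Tuesday years: 1972, 1978, 1989 — 3 in total.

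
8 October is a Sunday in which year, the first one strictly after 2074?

2079

From one year to the next, a fixed date's weekday advances by 1, or by 2 when a Feb 29 lies between the two dates.
2074: October 8 is Monday.
2075: Tuesday (+1)
2076: Thursday (+2)
2077: Friday (+1)
2078: Saturday (+1)
2079: Sunday (+1)
8 October falls on a Sunday in 2079.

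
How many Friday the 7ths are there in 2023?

Check the 7th of each month of 2023: Jan 7: Sat, Feb 7: Tue, Mar 7: Tue, Apr 7: Fri, May 7: Sun, Jun 7: Wed, Jul 7: Fri, Aug 7: Mon, Sep 7: Thu, Oct 7: Sat, Nov 7: Tue, Dec 7: Thu.
Friday occurs in April, July — 2 months.

2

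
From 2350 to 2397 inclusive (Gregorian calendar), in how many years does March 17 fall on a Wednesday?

Track March 17's weekday year by year (advancing +1, or +2 across a Feb 29):
  2350: Fri  2351: Sat (+1)  2352: Mon (+2)  2353: Tue (+1)  2354: Wed (+1) ✓
  2355: Thu (+1)  2356: Sat (+2)  2357: Sun (+1)  2358: Mon (+1)  2359: Tue (+1)
  2360: Thu (+2)  2361: Fri (+1)  2362: Sat (+1)  2363: Sun (+1)  … (20 more years) …
  2384: Sat (+2)  2385: Sun (+1)  2386: Mon (+1)  2387: Tue (+1)  2388: Thu (+2)
  2389: Fri (+1)  2390: Sat (+1)  2391: Sun (+1)  2392: Tue (+2)  2393: Wed (+1) ✓
  2394: Thu (+1)  2395: Fri (+1)  2396: Sun (+2)  2397: Mon (+1)
Wednesday years: 2354, 2365, 2371, 2376, 2382, 2393 — 6 in total.

6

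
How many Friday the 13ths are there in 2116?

Check the 13th of each month of 2116: Jan 13: Mon, Feb 13: Thu, Mar 13: Fri, Apr 13: Mon, May 13: Wed, Jun 13: Sat, Jul 13: Mon, Aug 13: Thu, Sep 13: Sun, Oct 13: Tue, Nov 13: Fri, Dec 13: Sun.
Friday occurs in March, November — 2 months.

2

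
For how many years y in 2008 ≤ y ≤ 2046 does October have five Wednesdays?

17

October has 31 days; it has five Wednesdays when Wednesday falls among the first (month-length − 28) days — i.e. when October 1 is one of Wednesday/Tuesday/Monday.
October 1 by year: 2008:Wed✓ 2009:Thu 2010:Fri 2011:Sat 2012:Mon✓ 2013:Tue✓ 2014:Wed✓ 2015:Thu 2016:Sat 2017:Sun 2018:Mon✓ 2019:Tue✓ 2020:Thu 2021:Fri 2022:Sat …(9 more)… 2032:Fri 2033:Sat 2034:Sun 2035:Mon✓ 2036:Wed✓ 2037:Thu 2038:Fri 2039:Sat 2040:Mon✓ 2041:Tue✓ 2042:Wed✓ 2043:Thu 2044:Sat 2045:Sun 2046:Mon✓
Years with five Wednesdays: 2008, 2012, 2013, 2014, 2018, 2019, 2024, 2025, 2029, 2030, 2031, 2035, 2036, 2040, 2041, 2042, 2046 → 17.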